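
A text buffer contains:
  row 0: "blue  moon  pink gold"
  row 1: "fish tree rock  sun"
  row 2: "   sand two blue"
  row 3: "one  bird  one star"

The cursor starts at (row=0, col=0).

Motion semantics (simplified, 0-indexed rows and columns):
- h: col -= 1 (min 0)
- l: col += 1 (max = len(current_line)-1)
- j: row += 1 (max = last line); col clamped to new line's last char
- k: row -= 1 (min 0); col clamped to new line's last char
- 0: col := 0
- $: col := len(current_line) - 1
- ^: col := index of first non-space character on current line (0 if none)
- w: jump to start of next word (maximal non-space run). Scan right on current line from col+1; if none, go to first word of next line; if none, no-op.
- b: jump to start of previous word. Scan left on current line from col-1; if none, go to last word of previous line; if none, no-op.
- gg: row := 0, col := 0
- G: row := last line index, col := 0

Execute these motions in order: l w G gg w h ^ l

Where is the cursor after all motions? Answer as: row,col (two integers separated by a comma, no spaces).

Answer: 0,1

Derivation:
After 1 (l): row=0 col=1 char='l'
After 2 (w): row=0 col=6 char='m'
After 3 (G): row=3 col=0 char='o'
After 4 (gg): row=0 col=0 char='b'
After 5 (w): row=0 col=6 char='m'
After 6 (h): row=0 col=5 char='_'
After 7 (^): row=0 col=0 char='b'
After 8 (l): row=0 col=1 char='l'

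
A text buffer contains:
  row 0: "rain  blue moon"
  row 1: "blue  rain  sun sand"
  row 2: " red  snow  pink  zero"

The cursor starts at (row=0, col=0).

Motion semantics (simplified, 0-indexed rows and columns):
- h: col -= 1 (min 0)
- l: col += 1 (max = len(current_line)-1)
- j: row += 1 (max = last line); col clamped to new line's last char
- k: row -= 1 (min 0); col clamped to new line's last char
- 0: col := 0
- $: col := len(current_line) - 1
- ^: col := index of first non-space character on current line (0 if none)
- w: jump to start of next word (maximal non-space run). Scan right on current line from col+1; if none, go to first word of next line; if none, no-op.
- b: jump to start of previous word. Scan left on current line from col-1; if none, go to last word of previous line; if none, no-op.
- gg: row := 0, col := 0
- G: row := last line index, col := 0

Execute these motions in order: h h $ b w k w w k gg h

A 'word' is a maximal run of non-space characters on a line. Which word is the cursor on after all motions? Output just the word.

Answer: rain

Derivation:
After 1 (h): row=0 col=0 char='r'
After 2 (h): row=0 col=0 char='r'
After 3 ($): row=0 col=14 char='n'
After 4 (b): row=0 col=11 char='m'
After 5 (w): row=1 col=0 char='b'
After 6 (k): row=0 col=0 char='r'
After 7 (w): row=0 col=6 char='b'
After 8 (w): row=0 col=11 char='m'
After 9 (k): row=0 col=11 char='m'
After 10 (gg): row=0 col=0 char='r'
After 11 (h): row=0 col=0 char='r'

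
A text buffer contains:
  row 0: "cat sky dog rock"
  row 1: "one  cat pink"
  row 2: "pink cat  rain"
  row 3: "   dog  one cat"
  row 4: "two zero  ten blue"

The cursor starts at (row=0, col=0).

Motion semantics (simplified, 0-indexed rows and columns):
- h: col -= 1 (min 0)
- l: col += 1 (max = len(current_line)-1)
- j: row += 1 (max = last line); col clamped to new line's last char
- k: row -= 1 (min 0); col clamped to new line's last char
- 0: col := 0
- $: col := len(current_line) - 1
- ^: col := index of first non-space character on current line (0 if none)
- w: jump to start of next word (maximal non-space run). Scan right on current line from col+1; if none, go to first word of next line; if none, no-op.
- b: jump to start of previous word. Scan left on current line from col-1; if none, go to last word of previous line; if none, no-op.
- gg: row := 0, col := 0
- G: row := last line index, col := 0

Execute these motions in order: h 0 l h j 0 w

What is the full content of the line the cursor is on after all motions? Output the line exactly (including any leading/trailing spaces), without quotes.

Answer: one  cat pink

Derivation:
After 1 (h): row=0 col=0 char='c'
After 2 (0): row=0 col=0 char='c'
After 3 (l): row=0 col=1 char='a'
After 4 (h): row=0 col=0 char='c'
After 5 (j): row=1 col=0 char='o'
After 6 (0): row=1 col=0 char='o'
After 7 (w): row=1 col=5 char='c'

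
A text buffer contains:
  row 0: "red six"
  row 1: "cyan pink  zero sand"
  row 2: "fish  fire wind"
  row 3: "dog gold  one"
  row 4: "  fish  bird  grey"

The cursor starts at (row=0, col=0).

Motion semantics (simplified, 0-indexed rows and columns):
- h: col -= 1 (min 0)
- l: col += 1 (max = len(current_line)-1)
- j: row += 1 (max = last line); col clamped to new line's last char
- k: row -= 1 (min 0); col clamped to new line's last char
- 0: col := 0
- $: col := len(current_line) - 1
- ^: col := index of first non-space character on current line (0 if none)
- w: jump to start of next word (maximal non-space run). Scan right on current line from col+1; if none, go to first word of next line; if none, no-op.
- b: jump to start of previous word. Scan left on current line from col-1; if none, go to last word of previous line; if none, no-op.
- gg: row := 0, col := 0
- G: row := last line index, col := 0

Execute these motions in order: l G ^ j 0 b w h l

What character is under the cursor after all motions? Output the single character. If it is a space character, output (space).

After 1 (l): row=0 col=1 char='e'
After 2 (G): row=4 col=0 char='_'
After 3 (^): row=4 col=2 char='f'
After 4 (j): row=4 col=2 char='f'
After 5 (0): row=4 col=0 char='_'
After 6 (b): row=3 col=10 char='o'
After 7 (w): row=4 col=2 char='f'
After 8 (h): row=4 col=1 char='_'
After 9 (l): row=4 col=2 char='f'

Answer: f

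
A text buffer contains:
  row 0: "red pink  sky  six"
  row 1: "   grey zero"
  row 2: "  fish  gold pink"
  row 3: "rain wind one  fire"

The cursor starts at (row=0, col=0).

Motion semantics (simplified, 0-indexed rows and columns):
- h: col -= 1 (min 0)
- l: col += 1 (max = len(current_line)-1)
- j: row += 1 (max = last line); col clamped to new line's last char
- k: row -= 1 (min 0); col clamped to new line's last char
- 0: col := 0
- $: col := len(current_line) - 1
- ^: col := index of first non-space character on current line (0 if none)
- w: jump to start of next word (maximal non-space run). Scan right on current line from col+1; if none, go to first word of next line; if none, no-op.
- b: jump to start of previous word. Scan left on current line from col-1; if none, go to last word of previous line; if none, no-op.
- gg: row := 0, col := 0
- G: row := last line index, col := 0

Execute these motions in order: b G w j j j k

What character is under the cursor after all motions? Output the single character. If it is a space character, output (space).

After 1 (b): row=0 col=0 char='r'
After 2 (G): row=3 col=0 char='r'
After 3 (w): row=3 col=5 char='w'
After 4 (j): row=3 col=5 char='w'
After 5 (j): row=3 col=5 char='w'
After 6 (j): row=3 col=5 char='w'
After 7 (k): row=2 col=5 char='h'

Answer: h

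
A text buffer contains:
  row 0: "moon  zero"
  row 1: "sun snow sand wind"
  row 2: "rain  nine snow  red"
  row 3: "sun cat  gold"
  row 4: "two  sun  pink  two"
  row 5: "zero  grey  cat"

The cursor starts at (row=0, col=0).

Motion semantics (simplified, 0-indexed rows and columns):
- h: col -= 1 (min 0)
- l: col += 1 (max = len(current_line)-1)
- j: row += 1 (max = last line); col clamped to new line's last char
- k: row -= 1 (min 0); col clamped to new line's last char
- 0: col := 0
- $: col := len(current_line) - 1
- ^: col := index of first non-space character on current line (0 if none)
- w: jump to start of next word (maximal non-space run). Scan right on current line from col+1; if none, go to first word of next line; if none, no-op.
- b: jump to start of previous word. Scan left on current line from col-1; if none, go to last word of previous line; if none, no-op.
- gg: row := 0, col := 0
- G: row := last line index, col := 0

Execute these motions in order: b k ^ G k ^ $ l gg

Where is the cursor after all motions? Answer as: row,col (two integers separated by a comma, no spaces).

After 1 (b): row=0 col=0 char='m'
After 2 (k): row=0 col=0 char='m'
After 3 (^): row=0 col=0 char='m'
After 4 (G): row=5 col=0 char='z'
After 5 (k): row=4 col=0 char='t'
After 6 (^): row=4 col=0 char='t'
After 7 ($): row=4 col=18 char='o'
After 8 (l): row=4 col=18 char='o'
After 9 (gg): row=0 col=0 char='m'

Answer: 0,0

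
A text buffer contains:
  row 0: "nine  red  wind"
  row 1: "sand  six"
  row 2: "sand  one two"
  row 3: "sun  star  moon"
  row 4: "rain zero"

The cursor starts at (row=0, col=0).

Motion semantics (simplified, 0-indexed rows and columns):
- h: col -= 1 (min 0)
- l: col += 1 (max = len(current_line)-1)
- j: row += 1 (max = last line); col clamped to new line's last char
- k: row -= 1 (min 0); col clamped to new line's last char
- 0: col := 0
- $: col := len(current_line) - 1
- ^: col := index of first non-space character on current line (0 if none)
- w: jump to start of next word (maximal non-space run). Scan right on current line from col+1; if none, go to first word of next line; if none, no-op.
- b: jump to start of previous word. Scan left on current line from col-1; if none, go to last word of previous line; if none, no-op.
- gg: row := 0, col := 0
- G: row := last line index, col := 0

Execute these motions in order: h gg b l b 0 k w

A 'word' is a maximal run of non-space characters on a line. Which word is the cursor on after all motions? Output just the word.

After 1 (h): row=0 col=0 char='n'
After 2 (gg): row=0 col=0 char='n'
After 3 (b): row=0 col=0 char='n'
After 4 (l): row=0 col=1 char='i'
After 5 (b): row=0 col=0 char='n'
After 6 (0): row=0 col=0 char='n'
After 7 (k): row=0 col=0 char='n'
After 8 (w): row=0 col=6 char='r'

Answer: red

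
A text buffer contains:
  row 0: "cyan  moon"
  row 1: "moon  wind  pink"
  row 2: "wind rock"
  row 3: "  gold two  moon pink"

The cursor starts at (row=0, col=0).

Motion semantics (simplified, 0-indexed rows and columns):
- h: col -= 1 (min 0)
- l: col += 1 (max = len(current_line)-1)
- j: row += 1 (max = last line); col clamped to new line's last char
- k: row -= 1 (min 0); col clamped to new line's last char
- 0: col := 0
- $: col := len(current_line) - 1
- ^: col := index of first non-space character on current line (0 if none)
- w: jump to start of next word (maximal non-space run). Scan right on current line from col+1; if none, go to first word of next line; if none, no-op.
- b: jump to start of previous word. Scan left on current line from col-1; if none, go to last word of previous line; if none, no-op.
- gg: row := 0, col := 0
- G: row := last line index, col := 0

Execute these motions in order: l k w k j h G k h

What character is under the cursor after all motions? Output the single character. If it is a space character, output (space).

Answer: w

Derivation:
After 1 (l): row=0 col=1 char='y'
After 2 (k): row=0 col=1 char='y'
After 3 (w): row=0 col=6 char='m'
After 4 (k): row=0 col=6 char='m'
After 5 (j): row=1 col=6 char='w'
After 6 (h): row=1 col=5 char='_'
After 7 (G): row=3 col=0 char='_'
After 8 (k): row=2 col=0 char='w'
After 9 (h): row=2 col=0 char='w'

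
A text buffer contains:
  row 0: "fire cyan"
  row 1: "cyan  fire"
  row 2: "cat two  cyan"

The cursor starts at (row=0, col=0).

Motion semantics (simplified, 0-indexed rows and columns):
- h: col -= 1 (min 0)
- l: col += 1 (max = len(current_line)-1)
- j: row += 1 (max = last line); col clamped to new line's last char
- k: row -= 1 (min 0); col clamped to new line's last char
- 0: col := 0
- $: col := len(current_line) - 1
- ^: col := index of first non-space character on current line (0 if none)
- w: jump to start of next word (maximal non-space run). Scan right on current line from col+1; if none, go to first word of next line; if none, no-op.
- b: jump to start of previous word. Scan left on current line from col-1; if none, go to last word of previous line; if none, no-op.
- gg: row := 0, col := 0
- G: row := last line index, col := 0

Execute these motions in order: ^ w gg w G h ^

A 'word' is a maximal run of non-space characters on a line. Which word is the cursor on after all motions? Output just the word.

After 1 (^): row=0 col=0 char='f'
After 2 (w): row=0 col=5 char='c'
After 3 (gg): row=0 col=0 char='f'
After 4 (w): row=0 col=5 char='c'
After 5 (G): row=2 col=0 char='c'
After 6 (h): row=2 col=0 char='c'
After 7 (^): row=2 col=0 char='c'

Answer: cat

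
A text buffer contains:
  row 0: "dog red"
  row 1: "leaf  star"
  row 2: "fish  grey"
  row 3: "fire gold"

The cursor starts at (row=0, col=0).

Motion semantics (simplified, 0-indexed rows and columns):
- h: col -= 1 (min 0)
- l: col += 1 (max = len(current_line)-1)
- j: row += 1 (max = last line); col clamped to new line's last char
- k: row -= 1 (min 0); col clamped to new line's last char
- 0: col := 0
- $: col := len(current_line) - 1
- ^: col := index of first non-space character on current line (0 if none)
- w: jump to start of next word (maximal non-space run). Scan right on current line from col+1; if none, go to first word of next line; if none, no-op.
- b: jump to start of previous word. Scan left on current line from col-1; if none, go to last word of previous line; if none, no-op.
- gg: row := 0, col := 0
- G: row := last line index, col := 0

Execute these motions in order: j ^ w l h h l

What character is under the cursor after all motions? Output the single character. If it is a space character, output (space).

After 1 (j): row=1 col=0 char='l'
After 2 (^): row=1 col=0 char='l'
After 3 (w): row=1 col=6 char='s'
After 4 (l): row=1 col=7 char='t'
After 5 (h): row=1 col=6 char='s'
After 6 (h): row=1 col=5 char='_'
After 7 (l): row=1 col=6 char='s'

Answer: s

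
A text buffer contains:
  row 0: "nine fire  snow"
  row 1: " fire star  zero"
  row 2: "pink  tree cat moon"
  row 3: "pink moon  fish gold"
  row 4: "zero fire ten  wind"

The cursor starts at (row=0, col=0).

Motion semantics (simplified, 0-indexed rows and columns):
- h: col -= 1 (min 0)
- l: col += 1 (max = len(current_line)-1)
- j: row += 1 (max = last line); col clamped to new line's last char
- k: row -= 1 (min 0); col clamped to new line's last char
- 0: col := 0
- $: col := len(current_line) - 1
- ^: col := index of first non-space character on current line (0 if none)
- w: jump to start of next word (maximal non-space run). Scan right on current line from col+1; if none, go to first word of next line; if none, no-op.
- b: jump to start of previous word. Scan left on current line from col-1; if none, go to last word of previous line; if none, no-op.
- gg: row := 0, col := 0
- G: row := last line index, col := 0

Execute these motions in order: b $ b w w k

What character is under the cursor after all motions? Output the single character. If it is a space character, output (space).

Answer: i

Derivation:
After 1 (b): row=0 col=0 char='n'
After 2 ($): row=0 col=14 char='w'
After 3 (b): row=0 col=11 char='s'
After 4 (w): row=1 col=1 char='f'
After 5 (w): row=1 col=6 char='s'
After 6 (k): row=0 col=6 char='i'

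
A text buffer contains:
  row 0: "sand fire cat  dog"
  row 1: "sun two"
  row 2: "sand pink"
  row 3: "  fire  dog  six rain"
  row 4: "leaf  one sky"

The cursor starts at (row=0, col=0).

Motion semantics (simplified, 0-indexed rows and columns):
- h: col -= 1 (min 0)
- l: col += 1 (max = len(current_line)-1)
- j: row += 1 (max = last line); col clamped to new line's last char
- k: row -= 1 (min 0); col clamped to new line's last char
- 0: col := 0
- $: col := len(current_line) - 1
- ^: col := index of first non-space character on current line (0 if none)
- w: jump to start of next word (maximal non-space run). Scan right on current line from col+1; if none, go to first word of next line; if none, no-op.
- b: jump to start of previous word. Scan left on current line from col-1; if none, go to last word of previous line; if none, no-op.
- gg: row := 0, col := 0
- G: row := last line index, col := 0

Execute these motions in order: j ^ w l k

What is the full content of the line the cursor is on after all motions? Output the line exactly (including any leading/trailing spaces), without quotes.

After 1 (j): row=1 col=0 char='s'
After 2 (^): row=1 col=0 char='s'
After 3 (w): row=1 col=4 char='t'
After 4 (l): row=1 col=5 char='w'
After 5 (k): row=0 col=5 char='f'

Answer: sand fire cat  dog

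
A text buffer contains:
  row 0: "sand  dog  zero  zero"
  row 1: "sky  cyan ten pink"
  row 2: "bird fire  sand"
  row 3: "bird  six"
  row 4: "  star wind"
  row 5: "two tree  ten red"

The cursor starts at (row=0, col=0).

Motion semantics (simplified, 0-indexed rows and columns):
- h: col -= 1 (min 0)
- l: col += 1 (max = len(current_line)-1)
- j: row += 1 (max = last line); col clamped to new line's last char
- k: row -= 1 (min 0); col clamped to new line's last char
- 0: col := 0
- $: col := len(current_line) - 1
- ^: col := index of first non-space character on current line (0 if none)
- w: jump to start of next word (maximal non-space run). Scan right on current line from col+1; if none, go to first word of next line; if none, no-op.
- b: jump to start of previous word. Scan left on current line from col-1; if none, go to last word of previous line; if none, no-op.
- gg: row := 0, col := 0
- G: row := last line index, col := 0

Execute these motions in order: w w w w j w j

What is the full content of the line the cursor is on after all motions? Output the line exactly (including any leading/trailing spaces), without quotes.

After 1 (w): row=0 col=6 char='d'
After 2 (w): row=0 col=11 char='z'
After 3 (w): row=0 col=17 char='z'
After 4 (w): row=1 col=0 char='s'
After 5 (j): row=2 col=0 char='b'
After 6 (w): row=2 col=5 char='f'
After 7 (j): row=3 col=5 char='_'

Answer: bird  six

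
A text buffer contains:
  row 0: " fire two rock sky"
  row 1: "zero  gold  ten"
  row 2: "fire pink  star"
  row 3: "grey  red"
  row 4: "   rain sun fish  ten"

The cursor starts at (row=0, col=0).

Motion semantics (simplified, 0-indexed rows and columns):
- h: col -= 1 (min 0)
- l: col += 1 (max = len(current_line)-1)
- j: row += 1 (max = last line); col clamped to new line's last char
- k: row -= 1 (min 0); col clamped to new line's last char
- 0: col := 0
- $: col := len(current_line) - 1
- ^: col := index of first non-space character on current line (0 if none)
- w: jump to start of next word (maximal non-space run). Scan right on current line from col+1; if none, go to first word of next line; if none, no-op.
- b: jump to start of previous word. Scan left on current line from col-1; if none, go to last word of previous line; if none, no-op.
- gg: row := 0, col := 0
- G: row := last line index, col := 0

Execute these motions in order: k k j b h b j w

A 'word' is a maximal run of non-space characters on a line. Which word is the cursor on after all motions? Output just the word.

After 1 (k): row=0 col=0 char='_'
After 2 (k): row=0 col=0 char='_'
After 3 (j): row=1 col=0 char='z'
After 4 (b): row=0 col=15 char='s'
After 5 (h): row=0 col=14 char='_'
After 6 (b): row=0 col=10 char='r'
After 7 (j): row=1 col=10 char='_'
After 8 (w): row=1 col=12 char='t'

Answer: ten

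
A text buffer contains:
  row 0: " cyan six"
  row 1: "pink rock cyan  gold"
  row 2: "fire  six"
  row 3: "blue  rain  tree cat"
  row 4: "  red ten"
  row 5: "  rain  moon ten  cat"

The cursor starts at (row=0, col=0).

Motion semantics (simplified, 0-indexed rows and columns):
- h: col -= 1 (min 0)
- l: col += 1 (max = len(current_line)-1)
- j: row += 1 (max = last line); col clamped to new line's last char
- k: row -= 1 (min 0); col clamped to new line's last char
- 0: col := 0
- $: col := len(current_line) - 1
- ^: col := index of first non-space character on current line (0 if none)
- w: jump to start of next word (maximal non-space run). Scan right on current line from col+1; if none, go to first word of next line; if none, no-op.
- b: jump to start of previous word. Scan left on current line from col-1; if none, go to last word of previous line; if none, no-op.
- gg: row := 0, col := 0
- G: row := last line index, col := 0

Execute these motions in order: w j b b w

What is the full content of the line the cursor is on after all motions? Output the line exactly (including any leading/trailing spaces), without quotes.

Answer: pink rock cyan  gold

Derivation:
After 1 (w): row=0 col=1 char='c'
After 2 (j): row=1 col=1 char='i'
After 3 (b): row=1 col=0 char='p'
After 4 (b): row=0 col=6 char='s'
After 5 (w): row=1 col=0 char='p'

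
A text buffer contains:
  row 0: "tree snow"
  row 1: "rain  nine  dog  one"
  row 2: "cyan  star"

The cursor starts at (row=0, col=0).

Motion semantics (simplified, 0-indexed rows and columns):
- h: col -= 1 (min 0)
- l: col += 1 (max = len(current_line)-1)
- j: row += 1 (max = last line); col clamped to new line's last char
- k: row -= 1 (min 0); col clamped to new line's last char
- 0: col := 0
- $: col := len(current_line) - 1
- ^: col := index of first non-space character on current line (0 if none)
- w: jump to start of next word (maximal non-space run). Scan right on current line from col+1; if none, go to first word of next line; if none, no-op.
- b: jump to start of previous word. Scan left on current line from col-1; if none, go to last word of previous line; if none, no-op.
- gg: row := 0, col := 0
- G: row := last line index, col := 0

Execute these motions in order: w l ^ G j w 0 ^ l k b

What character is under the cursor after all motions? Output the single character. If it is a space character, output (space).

After 1 (w): row=0 col=5 char='s'
After 2 (l): row=0 col=6 char='n'
After 3 (^): row=0 col=0 char='t'
After 4 (G): row=2 col=0 char='c'
After 5 (j): row=2 col=0 char='c'
After 6 (w): row=2 col=6 char='s'
After 7 (0): row=2 col=0 char='c'
After 8 (^): row=2 col=0 char='c'
After 9 (l): row=2 col=1 char='y'
After 10 (k): row=1 col=1 char='a'
After 11 (b): row=1 col=0 char='r'

Answer: r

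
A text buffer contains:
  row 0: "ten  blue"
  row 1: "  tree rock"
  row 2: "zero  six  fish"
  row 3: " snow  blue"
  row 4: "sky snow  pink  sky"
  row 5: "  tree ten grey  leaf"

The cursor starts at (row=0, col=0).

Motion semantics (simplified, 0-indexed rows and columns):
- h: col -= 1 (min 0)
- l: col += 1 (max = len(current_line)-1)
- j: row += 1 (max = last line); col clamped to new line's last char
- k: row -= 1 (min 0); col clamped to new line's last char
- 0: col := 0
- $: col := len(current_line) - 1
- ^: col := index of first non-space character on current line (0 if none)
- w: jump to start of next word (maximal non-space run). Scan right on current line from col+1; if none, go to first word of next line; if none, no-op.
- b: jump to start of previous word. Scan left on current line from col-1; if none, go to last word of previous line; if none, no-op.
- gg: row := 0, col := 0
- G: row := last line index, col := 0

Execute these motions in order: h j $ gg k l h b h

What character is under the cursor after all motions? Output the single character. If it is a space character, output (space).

Answer: t

Derivation:
After 1 (h): row=0 col=0 char='t'
After 2 (j): row=1 col=0 char='_'
After 3 ($): row=1 col=10 char='k'
After 4 (gg): row=0 col=0 char='t'
After 5 (k): row=0 col=0 char='t'
After 6 (l): row=0 col=1 char='e'
After 7 (h): row=0 col=0 char='t'
After 8 (b): row=0 col=0 char='t'
After 9 (h): row=0 col=0 char='t'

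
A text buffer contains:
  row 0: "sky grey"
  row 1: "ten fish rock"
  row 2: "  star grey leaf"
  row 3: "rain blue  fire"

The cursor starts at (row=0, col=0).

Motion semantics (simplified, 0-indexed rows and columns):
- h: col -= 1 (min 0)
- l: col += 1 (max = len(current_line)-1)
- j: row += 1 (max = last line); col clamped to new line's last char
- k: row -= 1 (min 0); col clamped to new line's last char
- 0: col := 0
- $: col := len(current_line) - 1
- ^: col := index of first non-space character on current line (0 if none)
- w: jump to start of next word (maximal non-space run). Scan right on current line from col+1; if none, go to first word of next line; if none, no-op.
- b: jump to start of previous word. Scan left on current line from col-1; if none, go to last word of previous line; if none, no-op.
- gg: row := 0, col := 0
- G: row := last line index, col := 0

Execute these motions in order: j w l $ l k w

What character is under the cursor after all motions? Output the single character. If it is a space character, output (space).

After 1 (j): row=1 col=0 char='t'
After 2 (w): row=1 col=4 char='f'
After 3 (l): row=1 col=5 char='i'
After 4 ($): row=1 col=12 char='k'
After 5 (l): row=1 col=12 char='k'
After 6 (k): row=0 col=7 char='y'
After 7 (w): row=1 col=0 char='t'

Answer: t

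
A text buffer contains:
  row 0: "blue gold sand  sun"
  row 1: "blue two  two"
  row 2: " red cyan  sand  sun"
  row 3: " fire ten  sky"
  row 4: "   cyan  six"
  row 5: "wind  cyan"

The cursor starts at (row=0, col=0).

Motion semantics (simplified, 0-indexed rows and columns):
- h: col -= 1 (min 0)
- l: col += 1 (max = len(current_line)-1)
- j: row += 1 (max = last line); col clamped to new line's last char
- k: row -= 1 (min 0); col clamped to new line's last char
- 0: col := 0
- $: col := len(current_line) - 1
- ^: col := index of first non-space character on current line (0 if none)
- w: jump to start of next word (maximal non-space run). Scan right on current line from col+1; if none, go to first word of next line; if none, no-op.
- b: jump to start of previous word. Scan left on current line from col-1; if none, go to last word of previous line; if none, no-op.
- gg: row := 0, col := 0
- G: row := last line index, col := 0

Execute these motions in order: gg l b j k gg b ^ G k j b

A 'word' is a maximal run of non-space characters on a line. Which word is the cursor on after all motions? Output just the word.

After 1 (gg): row=0 col=0 char='b'
After 2 (l): row=0 col=1 char='l'
After 3 (b): row=0 col=0 char='b'
After 4 (j): row=1 col=0 char='b'
After 5 (k): row=0 col=0 char='b'
After 6 (gg): row=0 col=0 char='b'
After 7 (b): row=0 col=0 char='b'
After 8 (^): row=0 col=0 char='b'
After 9 (G): row=5 col=0 char='w'
After 10 (k): row=4 col=0 char='_'
After 11 (j): row=5 col=0 char='w'
After 12 (b): row=4 col=9 char='s'

Answer: six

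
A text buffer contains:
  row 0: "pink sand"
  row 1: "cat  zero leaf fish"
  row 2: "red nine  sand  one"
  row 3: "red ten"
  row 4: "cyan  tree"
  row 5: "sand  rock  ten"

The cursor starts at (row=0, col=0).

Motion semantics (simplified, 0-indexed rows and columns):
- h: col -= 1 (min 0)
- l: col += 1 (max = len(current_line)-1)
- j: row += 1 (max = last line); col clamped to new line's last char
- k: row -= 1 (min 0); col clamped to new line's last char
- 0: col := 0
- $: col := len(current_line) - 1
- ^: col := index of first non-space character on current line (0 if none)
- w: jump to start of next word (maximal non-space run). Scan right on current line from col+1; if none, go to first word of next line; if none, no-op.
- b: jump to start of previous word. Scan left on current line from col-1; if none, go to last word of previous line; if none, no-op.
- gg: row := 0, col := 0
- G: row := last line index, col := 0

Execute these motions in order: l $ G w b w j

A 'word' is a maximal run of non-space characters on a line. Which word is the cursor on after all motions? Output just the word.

After 1 (l): row=0 col=1 char='i'
After 2 ($): row=0 col=8 char='d'
After 3 (G): row=5 col=0 char='s'
After 4 (w): row=5 col=6 char='r'
After 5 (b): row=5 col=0 char='s'
After 6 (w): row=5 col=6 char='r'
After 7 (j): row=5 col=6 char='r'

Answer: rock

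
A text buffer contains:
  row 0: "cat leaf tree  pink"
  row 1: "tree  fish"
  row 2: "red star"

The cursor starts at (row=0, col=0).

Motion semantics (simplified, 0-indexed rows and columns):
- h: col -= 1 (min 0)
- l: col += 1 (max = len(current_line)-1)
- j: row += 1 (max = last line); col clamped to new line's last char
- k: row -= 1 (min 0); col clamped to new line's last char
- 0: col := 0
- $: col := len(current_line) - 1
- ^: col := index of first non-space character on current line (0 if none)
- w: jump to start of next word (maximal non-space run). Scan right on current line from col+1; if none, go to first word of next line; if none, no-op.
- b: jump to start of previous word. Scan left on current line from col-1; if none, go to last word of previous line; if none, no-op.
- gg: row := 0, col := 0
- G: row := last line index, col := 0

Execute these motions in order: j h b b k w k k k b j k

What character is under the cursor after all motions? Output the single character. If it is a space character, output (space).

After 1 (j): row=1 col=0 char='t'
After 2 (h): row=1 col=0 char='t'
After 3 (b): row=0 col=15 char='p'
After 4 (b): row=0 col=9 char='t'
After 5 (k): row=0 col=9 char='t'
After 6 (w): row=0 col=15 char='p'
After 7 (k): row=0 col=15 char='p'
After 8 (k): row=0 col=15 char='p'
After 9 (k): row=0 col=15 char='p'
After 10 (b): row=0 col=9 char='t'
After 11 (j): row=1 col=9 char='h'
After 12 (k): row=0 col=9 char='t'

Answer: t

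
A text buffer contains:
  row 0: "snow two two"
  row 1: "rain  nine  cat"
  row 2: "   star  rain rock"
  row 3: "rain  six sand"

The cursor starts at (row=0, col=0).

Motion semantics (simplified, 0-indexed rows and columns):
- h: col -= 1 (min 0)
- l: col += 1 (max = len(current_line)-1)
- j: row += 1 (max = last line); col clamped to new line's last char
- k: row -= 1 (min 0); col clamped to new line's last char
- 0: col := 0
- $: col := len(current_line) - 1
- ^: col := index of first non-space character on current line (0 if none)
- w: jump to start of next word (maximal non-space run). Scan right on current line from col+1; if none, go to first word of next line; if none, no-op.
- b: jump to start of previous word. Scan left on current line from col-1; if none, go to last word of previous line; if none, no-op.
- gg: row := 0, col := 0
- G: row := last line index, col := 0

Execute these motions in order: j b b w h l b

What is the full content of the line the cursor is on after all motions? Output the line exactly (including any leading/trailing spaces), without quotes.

After 1 (j): row=1 col=0 char='r'
After 2 (b): row=0 col=9 char='t'
After 3 (b): row=0 col=5 char='t'
After 4 (w): row=0 col=9 char='t'
After 5 (h): row=0 col=8 char='_'
After 6 (l): row=0 col=9 char='t'
After 7 (b): row=0 col=5 char='t'

Answer: snow two two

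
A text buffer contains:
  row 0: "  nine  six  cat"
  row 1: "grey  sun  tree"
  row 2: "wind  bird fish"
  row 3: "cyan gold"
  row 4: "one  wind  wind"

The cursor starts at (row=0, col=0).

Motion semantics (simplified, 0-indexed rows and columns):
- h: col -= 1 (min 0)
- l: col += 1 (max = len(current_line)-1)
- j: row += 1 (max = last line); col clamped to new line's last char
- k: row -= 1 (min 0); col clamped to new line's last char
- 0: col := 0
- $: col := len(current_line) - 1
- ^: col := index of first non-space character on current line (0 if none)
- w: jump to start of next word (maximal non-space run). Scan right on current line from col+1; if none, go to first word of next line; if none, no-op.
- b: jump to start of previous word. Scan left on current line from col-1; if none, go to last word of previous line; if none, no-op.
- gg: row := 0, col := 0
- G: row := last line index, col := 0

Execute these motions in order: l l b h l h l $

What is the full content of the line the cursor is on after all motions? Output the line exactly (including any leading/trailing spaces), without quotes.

Answer:   nine  six  cat

Derivation:
After 1 (l): row=0 col=1 char='_'
After 2 (l): row=0 col=2 char='n'
After 3 (b): row=0 col=2 char='n'
After 4 (h): row=0 col=1 char='_'
After 5 (l): row=0 col=2 char='n'
After 6 (h): row=0 col=1 char='_'
After 7 (l): row=0 col=2 char='n'
After 8 ($): row=0 col=15 char='t'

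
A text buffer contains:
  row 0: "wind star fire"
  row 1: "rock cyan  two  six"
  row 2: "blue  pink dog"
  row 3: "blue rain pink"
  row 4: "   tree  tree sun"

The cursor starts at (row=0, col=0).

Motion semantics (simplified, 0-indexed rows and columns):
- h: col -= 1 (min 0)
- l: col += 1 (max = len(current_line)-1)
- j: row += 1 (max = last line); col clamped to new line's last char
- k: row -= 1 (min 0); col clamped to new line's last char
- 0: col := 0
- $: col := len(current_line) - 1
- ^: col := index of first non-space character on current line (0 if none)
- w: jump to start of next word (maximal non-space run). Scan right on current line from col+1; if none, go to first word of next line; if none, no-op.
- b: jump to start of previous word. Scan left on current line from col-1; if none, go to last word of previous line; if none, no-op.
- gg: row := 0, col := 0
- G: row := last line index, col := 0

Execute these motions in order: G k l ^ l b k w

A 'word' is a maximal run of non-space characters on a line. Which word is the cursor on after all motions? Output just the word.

Answer: pink

Derivation:
After 1 (G): row=4 col=0 char='_'
After 2 (k): row=3 col=0 char='b'
After 3 (l): row=3 col=1 char='l'
After 4 (^): row=3 col=0 char='b'
After 5 (l): row=3 col=1 char='l'
After 6 (b): row=3 col=0 char='b'
After 7 (k): row=2 col=0 char='b'
After 8 (w): row=2 col=6 char='p'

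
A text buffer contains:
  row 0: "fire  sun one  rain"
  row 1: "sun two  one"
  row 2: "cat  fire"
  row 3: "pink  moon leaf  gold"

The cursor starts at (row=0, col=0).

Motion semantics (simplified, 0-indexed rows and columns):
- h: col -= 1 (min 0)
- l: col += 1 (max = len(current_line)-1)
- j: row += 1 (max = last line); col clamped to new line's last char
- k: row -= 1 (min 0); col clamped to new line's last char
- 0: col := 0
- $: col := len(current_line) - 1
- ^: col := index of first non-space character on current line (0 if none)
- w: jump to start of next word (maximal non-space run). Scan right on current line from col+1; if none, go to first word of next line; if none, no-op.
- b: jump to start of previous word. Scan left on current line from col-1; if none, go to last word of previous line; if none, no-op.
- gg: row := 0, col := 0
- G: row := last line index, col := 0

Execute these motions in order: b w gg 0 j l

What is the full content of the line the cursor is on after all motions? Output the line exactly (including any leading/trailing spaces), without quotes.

After 1 (b): row=0 col=0 char='f'
After 2 (w): row=0 col=6 char='s'
After 3 (gg): row=0 col=0 char='f'
After 4 (0): row=0 col=0 char='f'
After 5 (j): row=1 col=0 char='s'
After 6 (l): row=1 col=1 char='u'

Answer: sun two  one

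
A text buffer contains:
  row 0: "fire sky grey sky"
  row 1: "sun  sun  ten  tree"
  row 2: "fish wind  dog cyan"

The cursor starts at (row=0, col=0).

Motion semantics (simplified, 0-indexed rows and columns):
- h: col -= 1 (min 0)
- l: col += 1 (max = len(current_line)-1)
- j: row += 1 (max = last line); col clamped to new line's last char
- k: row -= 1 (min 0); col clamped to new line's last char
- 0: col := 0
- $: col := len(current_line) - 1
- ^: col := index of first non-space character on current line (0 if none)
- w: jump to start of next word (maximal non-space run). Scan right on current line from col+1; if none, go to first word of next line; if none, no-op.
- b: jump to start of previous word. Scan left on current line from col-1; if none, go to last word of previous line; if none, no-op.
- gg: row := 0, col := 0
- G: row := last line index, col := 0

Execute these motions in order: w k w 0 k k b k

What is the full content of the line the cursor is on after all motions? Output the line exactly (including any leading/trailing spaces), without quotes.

Answer: fire sky grey sky

Derivation:
After 1 (w): row=0 col=5 char='s'
After 2 (k): row=0 col=5 char='s'
After 3 (w): row=0 col=9 char='g'
After 4 (0): row=0 col=0 char='f'
After 5 (k): row=0 col=0 char='f'
After 6 (k): row=0 col=0 char='f'
After 7 (b): row=0 col=0 char='f'
After 8 (k): row=0 col=0 char='f'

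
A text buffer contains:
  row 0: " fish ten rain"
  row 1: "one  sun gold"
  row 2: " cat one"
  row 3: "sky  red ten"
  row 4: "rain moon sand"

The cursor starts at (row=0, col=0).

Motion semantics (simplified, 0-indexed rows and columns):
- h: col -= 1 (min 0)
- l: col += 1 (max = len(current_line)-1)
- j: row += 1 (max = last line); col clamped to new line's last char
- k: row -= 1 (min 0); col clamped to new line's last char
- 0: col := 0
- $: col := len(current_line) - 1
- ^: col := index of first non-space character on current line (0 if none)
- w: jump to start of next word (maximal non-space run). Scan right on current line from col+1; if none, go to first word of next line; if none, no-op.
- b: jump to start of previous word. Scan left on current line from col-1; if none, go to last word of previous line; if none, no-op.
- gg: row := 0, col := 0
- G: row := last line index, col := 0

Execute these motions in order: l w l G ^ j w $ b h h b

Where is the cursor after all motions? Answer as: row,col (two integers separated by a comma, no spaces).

After 1 (l): row=0 col=1 char='f'
After 2 (w): row=0 col=6 char='t'
After 3 (l): row=0 col=7 char='e'
After 4 (G): row=4 col=0 char='r'
After 5 (^): row=4 col=0 char='r'
After 6 (j): row=4 col=0 char='r'
After 7 (w): row=4 col=5 char='m'
After 8 ($): row=4 col=13 char='d'
After 9 (b): row=4 col=10 char='s'
After 10 (h): row=4 col=9 char='_'
After 11 (h): row=4 col=8 char='n'
After 12 (b): row=4 col=5 char='m'

Answer: 4,5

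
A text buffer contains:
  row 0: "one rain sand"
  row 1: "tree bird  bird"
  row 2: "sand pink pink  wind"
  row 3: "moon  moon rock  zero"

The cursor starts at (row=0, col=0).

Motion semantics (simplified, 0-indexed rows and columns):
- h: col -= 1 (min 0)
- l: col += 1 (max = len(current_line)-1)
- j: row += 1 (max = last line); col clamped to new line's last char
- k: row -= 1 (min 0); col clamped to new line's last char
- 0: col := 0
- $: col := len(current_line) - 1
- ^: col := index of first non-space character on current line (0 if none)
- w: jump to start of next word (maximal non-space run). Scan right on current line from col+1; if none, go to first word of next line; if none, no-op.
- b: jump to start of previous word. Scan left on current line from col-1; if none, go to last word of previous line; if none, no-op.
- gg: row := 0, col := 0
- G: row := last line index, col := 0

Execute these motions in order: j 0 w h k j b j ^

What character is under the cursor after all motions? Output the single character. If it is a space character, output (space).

After 1 (j): row=1 col=0 char='t'
After 2 (0): row=1 col=0 char='t'
After 3 (w): row=1 col=5 char='b'
After 4 (h): row=1 col=4 char='_'
After 5 (k): row=0 col=4 char='r'
After 6 (j): row=1 col=4 char='_'
After 7 (b): row=1 col=0 char='t'
After 8 (j): row=2 col=0 char='s'
After 9 (^): row=2 col=0 char='s'

Answer: s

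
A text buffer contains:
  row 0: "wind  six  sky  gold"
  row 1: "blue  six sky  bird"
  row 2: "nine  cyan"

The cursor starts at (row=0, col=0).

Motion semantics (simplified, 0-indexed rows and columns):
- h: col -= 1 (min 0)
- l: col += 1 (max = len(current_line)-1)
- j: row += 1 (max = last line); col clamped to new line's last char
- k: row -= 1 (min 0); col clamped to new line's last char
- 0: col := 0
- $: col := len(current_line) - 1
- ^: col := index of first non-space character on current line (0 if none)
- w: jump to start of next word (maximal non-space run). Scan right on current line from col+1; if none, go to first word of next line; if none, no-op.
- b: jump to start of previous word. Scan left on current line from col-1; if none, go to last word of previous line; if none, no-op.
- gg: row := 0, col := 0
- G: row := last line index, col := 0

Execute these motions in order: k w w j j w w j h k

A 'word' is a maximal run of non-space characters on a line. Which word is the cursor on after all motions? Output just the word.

Answer: six

Derivation:
After 1 (k): row=0 col=0 char='w'
After 2 (w): row=0 col=6 char='s'
After 3 (w): row=0 col=11 char='s'
After 4 (j): row=1 col=11 char='k'
After 5 (j): row=2 col=9 char='n'
After 6 (w): row=2 col=9 char='n'
After 7 (w): row=2 col=9 char='n'
After 8 (j): row=2 col=9 char='n'
After 9 (h): row=2 col=8 char='a'
After 10 (k): row=1 col=8 char='x'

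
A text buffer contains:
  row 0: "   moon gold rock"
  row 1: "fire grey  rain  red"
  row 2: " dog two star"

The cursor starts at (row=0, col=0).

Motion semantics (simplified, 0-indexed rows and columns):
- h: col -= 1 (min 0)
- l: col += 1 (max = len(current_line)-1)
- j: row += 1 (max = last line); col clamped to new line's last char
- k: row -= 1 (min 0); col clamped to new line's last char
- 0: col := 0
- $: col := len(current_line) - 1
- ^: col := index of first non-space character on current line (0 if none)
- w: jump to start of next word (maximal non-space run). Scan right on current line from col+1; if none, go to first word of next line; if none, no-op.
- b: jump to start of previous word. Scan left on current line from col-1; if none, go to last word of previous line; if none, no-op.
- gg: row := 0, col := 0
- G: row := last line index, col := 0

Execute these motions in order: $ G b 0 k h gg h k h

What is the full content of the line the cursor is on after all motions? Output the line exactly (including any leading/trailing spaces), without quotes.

Answer:    moon gold rock

Derivation:
After 1 ($): row=0 col=16 char='k'
After 2 (G): row=2 col=0 char='_'
After 3 (b): row=1 col=17 char='r'
After 4 (0): row=1 col=0 char='f'
After 5 (k): row=0 col=0 char='_'
After 6 (h): row=0 col=0 char='_'
After 7 (gg): row=0 col=0 char='_'
After 8 (h): row=0 col=0 char='_'
After 9 (k): row=0 col=0 char='_'
After 10 (h): row=0 col=0 char='_'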